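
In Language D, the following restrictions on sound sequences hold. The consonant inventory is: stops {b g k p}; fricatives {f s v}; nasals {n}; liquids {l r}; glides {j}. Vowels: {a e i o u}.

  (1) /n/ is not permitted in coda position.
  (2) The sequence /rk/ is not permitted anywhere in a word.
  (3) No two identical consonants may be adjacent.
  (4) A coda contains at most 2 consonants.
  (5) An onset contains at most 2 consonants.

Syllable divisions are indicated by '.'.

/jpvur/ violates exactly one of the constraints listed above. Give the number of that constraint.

5

/jpvur/: syllable 1 onset /jpv/ has 3 consonants (> 2).
This is a violation of constraint 5: "An onset contains at most 2 consonants."
The remaining constraints (1, 2, 3, 4) are satisfied.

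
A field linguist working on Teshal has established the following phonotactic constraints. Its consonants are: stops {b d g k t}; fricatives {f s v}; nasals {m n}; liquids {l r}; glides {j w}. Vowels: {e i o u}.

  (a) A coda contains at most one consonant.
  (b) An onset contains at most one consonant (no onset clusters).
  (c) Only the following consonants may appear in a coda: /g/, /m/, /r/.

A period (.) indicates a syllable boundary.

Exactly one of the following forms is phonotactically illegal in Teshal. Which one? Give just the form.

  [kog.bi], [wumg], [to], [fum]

[wumg]

[kog.bi] — σ1 onset /k/, coda /g/ ok; σ2 onset /b/, coda /∅/ ok → phonotactically legal
[wumg] — violates constraint (a): syllable 1 coda /mg/ has 2 consonants (> 1) → phonotactically illegal
[to] — σ1 onset /t/, coda /∅/ ok → phonotactically legal
[fum] — σ1 onset /f/, coda /m/ ok → phonotactically legal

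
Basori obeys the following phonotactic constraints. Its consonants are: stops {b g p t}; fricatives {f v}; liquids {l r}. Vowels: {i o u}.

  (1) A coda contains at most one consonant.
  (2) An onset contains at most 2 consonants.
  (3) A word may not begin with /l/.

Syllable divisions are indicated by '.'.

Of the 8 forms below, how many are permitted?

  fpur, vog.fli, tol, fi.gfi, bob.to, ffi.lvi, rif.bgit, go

fpur — σ1 onset /fp/ (2C), coda /r/ ok → permitted
vog.fli — σ1 onset /v/, coda /g/ ok; σ2 onset /fl/ (2C), coda /∅/ ok → permitted
tol — σ1 onset /t/, coda /l/ ok → permitted
fi.gfi — σ1 onset /f/, coda /∅/ ok; σ2 onset /gf/ (2C), coda /∅/ ok → permitted
bob.to — σ1 onset /b/, coda /b/ ok; σ2 onset /t/, coda /∅/ ok → permitted
ffi.lvi — σ1 onset /ff/ (2C), coda /∅/ ok; σ2 onset /lv/ (2C), coda /∅/ ok → permitted
rif.bgit — σ1 onset /r/, coda /f/ ok; σ2 onset /bg/ (2C), coda /t/ ok → permitted
go — σ1 onset /g/, coda /∅/ ok → permitted
Permitted: fpur, vog.fli, tol, fi.gfi, bob.to, ffi.lvi, rif.bgit, go → 8.

8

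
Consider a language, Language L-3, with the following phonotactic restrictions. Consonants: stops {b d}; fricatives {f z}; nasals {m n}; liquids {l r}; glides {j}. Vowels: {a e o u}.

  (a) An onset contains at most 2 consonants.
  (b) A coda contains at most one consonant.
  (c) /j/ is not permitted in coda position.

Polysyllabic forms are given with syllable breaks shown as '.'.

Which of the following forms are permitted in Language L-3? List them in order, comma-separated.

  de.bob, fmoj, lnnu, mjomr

de.bob

de.bob — σ1 onset /d/, coda /∅/ ok; σ2 onset /b/, coda /b/ ok → permitted
fmoj — violates constraint (c): syllable 1 coda contains /j/ → not permitted
lnnu — violates constraint (a): syllable 1 onset /lnn/ has 3 consonants (> 2) → not permitted
mjomr — violates constraint (b): syllable 1 coda /mr/ has 2 consonants (> 1) → not permitted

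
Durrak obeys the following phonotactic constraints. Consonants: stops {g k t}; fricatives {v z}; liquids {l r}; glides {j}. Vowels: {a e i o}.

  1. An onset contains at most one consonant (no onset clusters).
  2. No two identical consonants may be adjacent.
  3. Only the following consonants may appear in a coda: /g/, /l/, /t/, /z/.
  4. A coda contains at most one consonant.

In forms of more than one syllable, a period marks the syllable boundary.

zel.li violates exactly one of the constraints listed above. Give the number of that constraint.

2

zel.li: adjacent identical consonants /ll/.
This is a violation of constraint 2: "No two identical consonants may be adjacent."
The remaining constraints (1, 3, 4) are satisfied.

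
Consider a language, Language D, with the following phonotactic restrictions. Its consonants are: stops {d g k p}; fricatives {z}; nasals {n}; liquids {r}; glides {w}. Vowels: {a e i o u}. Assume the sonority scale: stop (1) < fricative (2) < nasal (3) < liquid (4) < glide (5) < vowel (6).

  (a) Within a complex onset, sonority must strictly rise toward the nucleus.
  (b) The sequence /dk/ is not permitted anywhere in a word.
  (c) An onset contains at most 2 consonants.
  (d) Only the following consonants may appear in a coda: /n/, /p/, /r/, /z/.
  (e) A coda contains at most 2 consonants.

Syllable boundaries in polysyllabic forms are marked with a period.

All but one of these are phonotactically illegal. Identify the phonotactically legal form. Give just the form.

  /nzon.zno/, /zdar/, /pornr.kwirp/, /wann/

/nzon.zno/ — violates constraint (a): syllable 1 onset /nz/: /n/ (nasal, 3) → /z/ (fricative, 2) does not rise → phonotactically illegal
/zdar/ — violates constraint (a): syllable 1 onset /zd/: /z/ (fricative, 2) → /d/ (stop, 1) does not rise → phonotactically illegal
/pornr.kwirp/ — violates constraint (e): syllable 1 coda /rnr/ has 3 consonants (> 2) → phonotactically illegal
/wann/ — σ1 onset /w/, coda /nn/ (2C) ok → phonotactically legal

/wann/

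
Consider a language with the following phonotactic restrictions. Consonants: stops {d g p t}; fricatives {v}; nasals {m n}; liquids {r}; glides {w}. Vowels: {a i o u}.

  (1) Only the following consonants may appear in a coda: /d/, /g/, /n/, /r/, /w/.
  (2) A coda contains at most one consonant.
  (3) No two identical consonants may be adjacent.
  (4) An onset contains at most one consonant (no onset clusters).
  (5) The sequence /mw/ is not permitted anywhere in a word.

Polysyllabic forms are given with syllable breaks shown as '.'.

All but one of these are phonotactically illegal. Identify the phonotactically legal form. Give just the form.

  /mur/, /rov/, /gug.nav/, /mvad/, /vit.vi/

/mur/

/mur/ — σ1 onset /m/, coda /r/ ok → phonotactically legal
/rov/ — violates constraint 1: syllable 1 coda contains /v/, which is not a licensed coda consonant → phonotactically illegal
/gug.nav/ — violates constraint 1: syllable 2 coda contains /v/, which is not a licensed coda consonant → phonotactically illegal
/mvad/ — violates constraint 4: syllable 1 onset /mv/ has 2 consonants (> 1) → phonotactically illegal
/vit.vi/ — violates constraint 1: syllable 1 coda contains /t/, which is not a licensed coda consonant → phonotactically illegal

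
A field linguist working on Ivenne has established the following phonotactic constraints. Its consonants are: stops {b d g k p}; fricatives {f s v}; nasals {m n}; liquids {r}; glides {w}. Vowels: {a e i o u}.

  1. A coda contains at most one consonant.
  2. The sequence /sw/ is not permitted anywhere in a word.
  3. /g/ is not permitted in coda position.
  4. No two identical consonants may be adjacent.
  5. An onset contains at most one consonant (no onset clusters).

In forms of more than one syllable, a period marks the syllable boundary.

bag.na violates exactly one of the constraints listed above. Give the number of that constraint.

bag.na: syllable 1 coda contains /g/.
This is a violation of constraint 3: "/g/ is not permitted in coda position."
The remaining constraints (1, 2, 4, 5) are satisfied.

3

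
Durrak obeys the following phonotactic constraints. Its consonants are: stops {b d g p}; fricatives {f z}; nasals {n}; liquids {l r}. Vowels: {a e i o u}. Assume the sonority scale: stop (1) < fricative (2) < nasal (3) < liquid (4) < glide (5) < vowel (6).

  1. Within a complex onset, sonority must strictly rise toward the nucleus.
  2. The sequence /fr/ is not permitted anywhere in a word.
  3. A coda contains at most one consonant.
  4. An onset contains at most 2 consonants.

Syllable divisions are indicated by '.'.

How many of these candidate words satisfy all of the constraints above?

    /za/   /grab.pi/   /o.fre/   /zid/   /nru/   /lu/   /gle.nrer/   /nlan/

7

/za/ — σ1 onset /z/, coda /∅/ ok → permitted
/grab.pi/ — σ1 onset /gr/ (1→4 rises), coda /b/ ok; σ2 onset /p/, coda /∅/ ok → permitted
/o.fre/ — violates constraint 2: contains banned sequence /fr/ → not permitted
/zid/ — σ1 onset /z/, coda /d/ ok → permitted
/nru/ — σ1 onset /nr/ (3→4 rises), coda /∅/ ok → permitted
/lu/ — σ1 onset /l/, coda /∅/ ok → permitted
/gle.nrer/ — σ1 onset /gl/ (1→4 rises), coda /∅/ ok; σ2 onset /nr/ (3→4 rises), coda /r/ ok → permitted
/nlan/ — σ1 onset /nl/ (3→4 rises), coda /n/ ok → permitted
Permitted: /za/, /grab.pi/, /zid/, /nru/, /lu/, /gle.nrer/, /nlan/ → 7.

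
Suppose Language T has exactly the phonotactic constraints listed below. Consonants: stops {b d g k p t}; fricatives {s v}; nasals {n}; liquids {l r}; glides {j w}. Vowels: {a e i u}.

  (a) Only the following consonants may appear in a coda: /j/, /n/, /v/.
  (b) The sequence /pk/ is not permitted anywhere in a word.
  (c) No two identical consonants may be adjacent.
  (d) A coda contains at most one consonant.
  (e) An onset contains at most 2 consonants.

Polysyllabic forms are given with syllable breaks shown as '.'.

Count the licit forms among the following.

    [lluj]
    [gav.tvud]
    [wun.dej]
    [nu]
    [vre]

[lluj] — violates constraint (c): adjacent identical consonants /ll/ → illicit
[gav.tvud] — violates constraint (a): syllable 2 coda contains /d/, which is not a licensed coda consonant → illicit
[wun.dej] — σ1 onset /w/, coda /n/ ok; σ2 onset /d/, coda /j/ ok → licit
[nu] — σ1 onset /n/, coda /∅/ ok → licit
[vre] — σ1 onset /vr/ (2C), coda /∅/ ok → licit
Licit: [wun.dej], [nu], [vre] → 3.

3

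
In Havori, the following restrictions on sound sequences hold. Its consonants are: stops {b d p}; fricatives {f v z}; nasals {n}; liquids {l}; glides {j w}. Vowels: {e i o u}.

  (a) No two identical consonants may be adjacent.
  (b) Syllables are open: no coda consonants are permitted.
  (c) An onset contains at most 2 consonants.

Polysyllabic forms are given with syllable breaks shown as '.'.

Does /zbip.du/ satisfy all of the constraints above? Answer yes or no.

no

/zbip.du/ — violates constraint (b): syllable 1 coda /p/ has 1 consonant (> 0) → illicit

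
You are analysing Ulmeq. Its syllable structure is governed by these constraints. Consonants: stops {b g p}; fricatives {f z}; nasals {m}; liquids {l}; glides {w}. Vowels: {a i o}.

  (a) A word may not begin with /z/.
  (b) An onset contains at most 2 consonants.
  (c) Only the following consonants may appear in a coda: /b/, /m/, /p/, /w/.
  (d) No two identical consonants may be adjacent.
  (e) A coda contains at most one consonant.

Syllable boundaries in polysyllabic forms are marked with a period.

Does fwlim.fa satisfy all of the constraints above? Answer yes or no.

fwlim.fa — violates constraint (b): syllable 1 onset /fwl/ has 3 consonants (> 2) → illicit

no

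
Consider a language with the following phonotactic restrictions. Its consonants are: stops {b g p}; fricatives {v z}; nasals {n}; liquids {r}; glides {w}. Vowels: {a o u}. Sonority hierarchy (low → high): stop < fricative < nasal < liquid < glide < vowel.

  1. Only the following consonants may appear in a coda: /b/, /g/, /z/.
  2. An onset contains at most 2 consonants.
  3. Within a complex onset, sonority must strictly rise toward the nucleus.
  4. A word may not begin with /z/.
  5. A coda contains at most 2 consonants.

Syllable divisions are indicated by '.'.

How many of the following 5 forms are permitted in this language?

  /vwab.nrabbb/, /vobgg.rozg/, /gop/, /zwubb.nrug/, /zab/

0

/vwab.nrabbb/ — violates constraint 5: syllable 2 coda /bbb/ has 3 consonants (> 2) → not permitted
/vobgg.rozg/ — violates constraint 5: syllable 1 coda /bgg/ has 3 consonants (> 2) → not permitted
/gop/ — violates constraint 1: syllable 1 coda contains /p/, which is not a licensed coda consonant → not permitted
/zwubb.nrug/ — violates constraint 4: word begins with /z/ → not permitted
/zab/ — violates constraint 4: word begins with /z/ → not permitted
No form is permitted → 0.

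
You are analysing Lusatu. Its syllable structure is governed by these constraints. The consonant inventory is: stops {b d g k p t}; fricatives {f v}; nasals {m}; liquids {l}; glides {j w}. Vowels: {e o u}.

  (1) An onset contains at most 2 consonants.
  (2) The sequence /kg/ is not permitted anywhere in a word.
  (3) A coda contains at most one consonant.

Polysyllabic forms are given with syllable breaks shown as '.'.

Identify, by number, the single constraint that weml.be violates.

3

weml.be: syllable 1 coda /ml/ has 2 consonants (> 1).
This is a violation of constraint 3: "A coda contains at most one consonant."
The remaining constraints (1, 2) are satisfied.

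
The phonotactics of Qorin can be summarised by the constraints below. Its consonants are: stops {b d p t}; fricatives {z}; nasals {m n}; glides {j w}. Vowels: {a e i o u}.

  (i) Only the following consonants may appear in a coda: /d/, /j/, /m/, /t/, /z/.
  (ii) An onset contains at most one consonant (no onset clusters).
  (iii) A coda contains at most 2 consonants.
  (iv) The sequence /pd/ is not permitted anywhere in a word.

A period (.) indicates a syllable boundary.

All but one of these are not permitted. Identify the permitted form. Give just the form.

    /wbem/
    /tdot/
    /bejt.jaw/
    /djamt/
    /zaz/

/wbem/ — violates constraint (ii): syllable 1 onset /wb/ has 2 consonants (> 1) → not permitted
/tdot/ — violates constraint (ii): syllable 1 onset /td/ has 2 consonants (> 1) → not permitted
/bejt.jaw/ — violates constraint (i): syllable 2 coda contains /w/, which is not a licensed coda consonant → not permitted
/djamt/ — violates constraint (ii): syllable 1 onset /dj/ has 2 consonants (> 1) → not permitted
/zaz/ — σ1 onset /z/, coda /z/ ok → permitted

/zaz/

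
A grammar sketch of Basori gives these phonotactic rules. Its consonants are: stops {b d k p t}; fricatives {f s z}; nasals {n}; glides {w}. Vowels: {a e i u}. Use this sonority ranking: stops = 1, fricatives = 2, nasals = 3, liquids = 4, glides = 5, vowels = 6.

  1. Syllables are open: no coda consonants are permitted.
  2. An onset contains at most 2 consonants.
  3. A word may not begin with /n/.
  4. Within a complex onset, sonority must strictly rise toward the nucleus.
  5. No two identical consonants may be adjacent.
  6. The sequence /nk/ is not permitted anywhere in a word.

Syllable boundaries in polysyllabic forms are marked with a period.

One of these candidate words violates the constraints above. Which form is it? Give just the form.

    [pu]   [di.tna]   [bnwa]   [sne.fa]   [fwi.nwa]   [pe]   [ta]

[bnwa]

[pu] — σ1 onset /p/, coda /∅/ ok → phonotactically legal
[di.tna] — σ1 onset /d/, coda /∅/ ok; σ2 onset /tn/ (1→3 rises), coda /∅/ ok → phonotactically legal
[bnwa] — violates constraint 2: syllable 1 onset /bnw/ has 3 consonants (> 2) → phonotactically illegal
[sne.fa] — σ1 onset /sn/ (2→3 rises), coda /∅/ ok; σ2 onset /f/, coda /∅/ ok → phonotactically legal
[fwi.nwa] — σ1 onset /fw/ (2→5 rises), coda /∅/ ok; σ2 onset /nw/ (3→5 rises), coda /∅/ ok → phonotactically legal
[pe] — σ1 onset /p/, coda /∅/ ok → phonotactically legal
[ta] — σ1 onset /t/, coda /∅/ ok → phonotactically legal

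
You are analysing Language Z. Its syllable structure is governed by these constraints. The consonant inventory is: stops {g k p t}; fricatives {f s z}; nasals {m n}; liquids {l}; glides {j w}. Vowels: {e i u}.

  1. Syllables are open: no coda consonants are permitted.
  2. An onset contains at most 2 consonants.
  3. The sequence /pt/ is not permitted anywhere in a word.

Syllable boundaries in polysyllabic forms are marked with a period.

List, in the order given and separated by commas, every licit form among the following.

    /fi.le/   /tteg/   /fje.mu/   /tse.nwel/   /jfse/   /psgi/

/fi.le/ — σ1 onset /f/, coda /∅/ ok; σ2 onset /l/, coda /∅/ ok → licit
/tteg/ — violates constraint 1: syllable 1 coda /g/ has 1 consonant (> 0) → illicit
/fje.mu/ — σ1 onset /fj/ (2C), coda /∅/ ok; σ2 onset /m/, coda /∅/ ok → licit
/tse.nwel/ — violates constraint 1: syllable 2 coda /l/ has 1 consonant (> 0) → illicit
/jfse/ — violates constraint 2: syllable 1 onset /jfs/ has 3 consonants (> 2) → illicit
/psgi/ — violates constraint 2: syllable 1 onset /psg/ has 3 consonants (> 2) → illicit

/fi.le/, /fje.mu/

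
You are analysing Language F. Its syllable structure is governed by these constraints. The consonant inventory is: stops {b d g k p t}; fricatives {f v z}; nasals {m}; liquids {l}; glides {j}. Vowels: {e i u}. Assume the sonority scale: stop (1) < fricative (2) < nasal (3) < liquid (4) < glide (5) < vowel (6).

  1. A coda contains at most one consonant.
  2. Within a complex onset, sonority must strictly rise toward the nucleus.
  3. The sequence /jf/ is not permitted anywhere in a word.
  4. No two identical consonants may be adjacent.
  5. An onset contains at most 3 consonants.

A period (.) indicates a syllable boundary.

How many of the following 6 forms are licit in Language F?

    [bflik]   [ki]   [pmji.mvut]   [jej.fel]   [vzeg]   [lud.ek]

3

[bflik] — σ1 onset /bfl/ (1→2→4 rises), coda /k/ ok → licit
[ki] — σ1 onset /k/, coda /∅/ ok → licit
[pmji.mvut] — violates constraint 2: syllable 2 onset /mv/: /m/ (nasal, 3) → /v/ (fricative, 2) does not rise → illicit
[jej.fel] — violates constraint 3: contains banned sequence /jf/ → illicit
[vzeg] — violates constraint 2: syllable 1 onset /vz/: /v/ (fricative, 2) → /z/ (fricative, 2) does not rise → illicit
[lud.ek] — σ1 onset /l/, coda /d/ ok; σ2 onset /∅/, coda /k/ ok → licit
Licit: [bflik], [ki], [lud.ek] → 3.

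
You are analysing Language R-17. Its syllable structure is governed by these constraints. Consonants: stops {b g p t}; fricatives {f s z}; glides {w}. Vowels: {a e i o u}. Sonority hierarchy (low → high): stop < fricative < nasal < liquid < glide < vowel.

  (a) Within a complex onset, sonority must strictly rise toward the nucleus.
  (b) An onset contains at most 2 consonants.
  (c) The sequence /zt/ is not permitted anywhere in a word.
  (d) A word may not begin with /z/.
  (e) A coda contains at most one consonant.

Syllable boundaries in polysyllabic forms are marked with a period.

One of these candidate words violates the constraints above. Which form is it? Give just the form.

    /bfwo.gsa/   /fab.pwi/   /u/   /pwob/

/bfwo.gsa/

/bfwo.gsa/ — violates constraint (b): syllable 1 onset /bfw/ has 3 consonants (> 2) → ill-formed
/fab.pwi/ — σ1 onset /f/, coda /b/ ok; σ2 onset /pw/ (1→5 rises), coda /∅/ ok → well-formed
/u/ — σ1 onset /∅/, coda /∅/ ok → well-formed
/pwob/ — σ1 onset /pw/ (1→5 rises), coda /b/ ok → well-formed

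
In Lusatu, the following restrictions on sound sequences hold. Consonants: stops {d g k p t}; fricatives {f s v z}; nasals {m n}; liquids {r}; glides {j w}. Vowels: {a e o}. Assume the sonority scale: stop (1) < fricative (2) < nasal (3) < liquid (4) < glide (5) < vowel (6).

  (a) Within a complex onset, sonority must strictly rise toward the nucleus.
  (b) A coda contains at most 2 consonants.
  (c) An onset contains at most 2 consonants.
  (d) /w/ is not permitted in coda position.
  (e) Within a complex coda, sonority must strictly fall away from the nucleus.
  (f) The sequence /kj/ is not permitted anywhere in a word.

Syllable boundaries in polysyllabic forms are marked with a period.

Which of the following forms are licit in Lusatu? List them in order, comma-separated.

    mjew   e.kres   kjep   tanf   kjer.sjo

mjew — violates constraint (d): syllable 1 coda contains /w/ → illicit
e.kres — σ1 onset /∅/, coda /∅/ ok; σ2 onset /kr/ (1→4 rises), coda /s/ ok → licit
kjep — violates constraint (f): contains banned sequence /kj/ → illicit
tanf — σ1 onset /t/, coda /nf/ (3→2 falls) ok → licit
kjer.sjo — violates constraint (f): contains banned sequence /kj/ → illicit

e.kres, tanf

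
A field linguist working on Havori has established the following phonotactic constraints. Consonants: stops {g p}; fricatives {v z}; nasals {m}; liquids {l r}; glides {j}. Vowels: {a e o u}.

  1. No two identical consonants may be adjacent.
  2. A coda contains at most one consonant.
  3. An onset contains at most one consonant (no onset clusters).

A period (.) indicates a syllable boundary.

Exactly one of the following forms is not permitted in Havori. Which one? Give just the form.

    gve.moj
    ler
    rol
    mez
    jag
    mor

gve.moj — violates constraint 3: syllable 1 onset /gv/ has 2 consonants (> 1) → not permitted
ler — σ1 onset /l/, coda /r/ ok → permitted
rol — σ1 onset /r/, coda /l/ ok → permitted
mez — σ1 onset /m/, coda /z/ ok → permitted
jag — σ1 onset /j/, coda /g/ ok → permitted
mor — σ1 onset /m/, coda /r/ ok → permitted

gve.moj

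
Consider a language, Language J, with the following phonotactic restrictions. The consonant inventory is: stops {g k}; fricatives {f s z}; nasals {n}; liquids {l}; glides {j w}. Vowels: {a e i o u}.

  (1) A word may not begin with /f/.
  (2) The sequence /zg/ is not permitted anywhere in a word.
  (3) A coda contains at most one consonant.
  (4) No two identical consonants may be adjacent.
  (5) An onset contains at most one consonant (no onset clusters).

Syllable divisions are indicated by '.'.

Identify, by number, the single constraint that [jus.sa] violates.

4

[jus.sa]: adjacent identical consonants /ss/.
This is a violation of constraint 4: "No two identical consonants may be adjacent."
The remaining constraints (1, 2, 3, 5) are satisfied.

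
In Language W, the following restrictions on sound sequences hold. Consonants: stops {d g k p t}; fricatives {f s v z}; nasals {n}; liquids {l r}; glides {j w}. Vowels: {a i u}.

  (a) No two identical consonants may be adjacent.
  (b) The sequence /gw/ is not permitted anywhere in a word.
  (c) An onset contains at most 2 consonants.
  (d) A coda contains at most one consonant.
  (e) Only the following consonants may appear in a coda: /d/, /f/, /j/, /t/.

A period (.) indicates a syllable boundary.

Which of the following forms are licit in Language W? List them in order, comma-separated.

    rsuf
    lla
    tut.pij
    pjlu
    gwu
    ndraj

rsuf, tut.pij

rsuf — σ1 onset /rs/ (2C), coda /f/ ok → licit
lla — violates constraint (a): adjacent identical consonants /ll/ → illicit
tut.pij — σ1 onset /t/, coda /t/ ok; σ2 onset /p/, coda /j/ ok → licit
pjlu — violates constraint (c): syllable 1 onset /pjl/ has 3 consonants (> 2) → illicit
gwu — violates constraint (b): contains banned sequence /gw/ → illicit
ndraj — violates constraint (c): syllable 1 onset /ndr/ has 3 consonants (> 2) → illicit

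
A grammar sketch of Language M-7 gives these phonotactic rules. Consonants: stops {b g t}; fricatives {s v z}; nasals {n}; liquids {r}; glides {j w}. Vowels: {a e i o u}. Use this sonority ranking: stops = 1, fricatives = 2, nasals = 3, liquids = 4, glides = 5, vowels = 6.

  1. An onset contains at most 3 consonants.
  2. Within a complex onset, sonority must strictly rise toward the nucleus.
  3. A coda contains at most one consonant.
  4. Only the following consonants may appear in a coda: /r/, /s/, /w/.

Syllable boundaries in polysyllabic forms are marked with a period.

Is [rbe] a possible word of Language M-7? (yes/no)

no

[rbe] — violates constraint 2: syllable 1 onset /rb/: /r/ (liquid, 4) → /b/ (stop, 1) does not rise → not permitted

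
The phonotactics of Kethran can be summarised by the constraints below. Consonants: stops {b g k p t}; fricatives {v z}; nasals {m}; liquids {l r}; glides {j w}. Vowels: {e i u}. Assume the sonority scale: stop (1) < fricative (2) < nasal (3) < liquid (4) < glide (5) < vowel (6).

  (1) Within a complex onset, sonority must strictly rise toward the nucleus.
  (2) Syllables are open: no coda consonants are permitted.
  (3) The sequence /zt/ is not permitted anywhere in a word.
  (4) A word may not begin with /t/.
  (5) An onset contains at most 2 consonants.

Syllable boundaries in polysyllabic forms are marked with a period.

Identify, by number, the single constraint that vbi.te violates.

1

vbi.te: syllable 1 onset /vb/: /v/ (fricative, 2) → /b/ (stop, 1) does not rise.
This is a violation of constraint 1: "Within a complex onset, sonority must strictly rise toward the nucleus."
The remaining constraints (2, 3, 4, 5) are satisfied.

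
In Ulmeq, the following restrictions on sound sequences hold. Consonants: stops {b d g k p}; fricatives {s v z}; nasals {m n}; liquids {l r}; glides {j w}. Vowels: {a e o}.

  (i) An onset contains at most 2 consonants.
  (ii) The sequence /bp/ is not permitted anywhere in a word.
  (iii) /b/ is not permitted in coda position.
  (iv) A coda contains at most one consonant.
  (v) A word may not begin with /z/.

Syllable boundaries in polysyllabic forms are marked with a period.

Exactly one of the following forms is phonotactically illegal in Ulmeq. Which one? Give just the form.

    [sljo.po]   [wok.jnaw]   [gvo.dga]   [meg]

[sljo.po]

[sljo.po] — violates constraint (i): syllable 1 onset /slj/ has 3 consonants (> 2) → phonotactically illegal
[wok.jnaw] — σ1 onset /w/, coda /k/ ok; σ2 onset /jn/ (2C), coda /w/ ok → phonotactically legal
[gvo.dga] — σ1 onset /gv/ (2C), coda /∅/ ok; σ2 onset /dg/ (2C), coda /∅/ ok → phonotactically legal
[meg] — σ1 onset /m/, coda /g/ ok → phonotactically legal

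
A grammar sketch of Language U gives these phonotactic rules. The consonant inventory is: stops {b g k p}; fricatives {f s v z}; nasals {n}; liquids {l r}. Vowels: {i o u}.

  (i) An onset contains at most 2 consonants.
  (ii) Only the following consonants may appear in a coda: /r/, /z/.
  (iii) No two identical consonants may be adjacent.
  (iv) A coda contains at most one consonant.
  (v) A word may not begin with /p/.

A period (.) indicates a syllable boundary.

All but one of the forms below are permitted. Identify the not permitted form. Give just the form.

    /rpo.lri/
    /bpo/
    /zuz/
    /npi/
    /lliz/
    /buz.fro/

/lliz/

/rpo.lri/ — σ1 onset /rp/ (2C), coda /∅/ ok; σ2 onset /lr/ (2C), coda /∅/ ok → permitted
/bpo/ — σ1 onset /bp/ (2C), coda /∅/ ok → permitted
/zuz/ — σ1 onset /z/, coda /z/ ok → permitted
/npi/ — σ1 onset /np/ (2C), coda /∅/ ok → permitted
/lliz/ — violates constraint (iii): adjacent identical consonants /ll/ → not permitted
/buz.fro/ — σ1 onset /b/, coda /z/ ok; σ2 onset /fr/ (2C), coda /∅/ ok → permitted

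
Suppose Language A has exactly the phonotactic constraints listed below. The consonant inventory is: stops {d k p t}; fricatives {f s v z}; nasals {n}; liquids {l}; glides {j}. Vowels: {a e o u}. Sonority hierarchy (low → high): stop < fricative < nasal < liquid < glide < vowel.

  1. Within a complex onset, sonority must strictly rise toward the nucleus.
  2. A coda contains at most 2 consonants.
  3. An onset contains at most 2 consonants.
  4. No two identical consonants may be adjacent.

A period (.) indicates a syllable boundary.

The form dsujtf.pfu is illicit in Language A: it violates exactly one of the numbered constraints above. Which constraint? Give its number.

dsujtf.pfu: syllable 1 coda /jtf/ has 3 consonants (> 2).
This is a violation of constraint 2: "A coda contains at most 2 consonants."
The remaining constraints (1, 3, 4) are satisfied.

2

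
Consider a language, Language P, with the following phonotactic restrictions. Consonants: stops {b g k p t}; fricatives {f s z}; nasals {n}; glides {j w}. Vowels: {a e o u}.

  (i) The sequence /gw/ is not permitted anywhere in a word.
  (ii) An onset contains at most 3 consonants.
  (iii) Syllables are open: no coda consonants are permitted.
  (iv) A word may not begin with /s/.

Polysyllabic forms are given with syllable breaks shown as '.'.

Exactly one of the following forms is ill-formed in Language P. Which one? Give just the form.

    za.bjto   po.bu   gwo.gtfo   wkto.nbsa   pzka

za.bjto — σ1 onset /z/, coda /∅/ ok; σ2 onset /bjt/ (3C), coda /∅/ ok → well-formed
po.bu — σ1 onset /p/, coda /∅/ ok; σ2 onset /b/, coda /∅/ ok → well-formed
gwo.gtfo — violates constraint (i): contains banned sequence /gw/ → ill-formed
wkto.nbsa — σ1 onset /wkt/ (3C), coda /∅/ ok; σ2 onset /nbs/ (3C), coda /∅/ ok → well-formed
pzka — σ1 onset /pzk/ (3C), coda /∅/ ok → well-formed

gwo.gtfo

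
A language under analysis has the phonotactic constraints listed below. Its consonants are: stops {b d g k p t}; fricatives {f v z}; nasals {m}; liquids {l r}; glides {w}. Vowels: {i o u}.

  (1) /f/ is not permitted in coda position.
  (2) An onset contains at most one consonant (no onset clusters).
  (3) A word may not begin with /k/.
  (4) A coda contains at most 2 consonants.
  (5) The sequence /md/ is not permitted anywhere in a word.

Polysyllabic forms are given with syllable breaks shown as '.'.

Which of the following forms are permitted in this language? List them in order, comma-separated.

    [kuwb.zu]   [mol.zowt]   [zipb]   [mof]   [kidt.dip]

[mol.zowt], [zipb]

[kuwb.zu] — violates constraint 3: word begins with /k/ → not permitted
[mol.zowt] — σ1 onset /m/, coda /l/ ok; σ2 onset /z/, coda /wt/ (2C) ok → permitted
[zipb] — σ1 onset /z/, coda /pb/ (2C) ok → permitted
[mof] — violates constraint 1: syllable 1 coda contains /f/ → not permitted
[kidt.dip] — violates constraint 3: word begins with /k/ → not permitted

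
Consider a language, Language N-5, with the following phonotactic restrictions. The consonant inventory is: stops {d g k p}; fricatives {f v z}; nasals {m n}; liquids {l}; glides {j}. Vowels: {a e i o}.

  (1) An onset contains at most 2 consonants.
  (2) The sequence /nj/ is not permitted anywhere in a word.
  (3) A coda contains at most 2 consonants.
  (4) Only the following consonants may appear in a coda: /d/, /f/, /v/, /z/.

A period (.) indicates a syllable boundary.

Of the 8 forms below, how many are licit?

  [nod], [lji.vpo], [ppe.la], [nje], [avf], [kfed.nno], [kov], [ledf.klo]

7

[nod] — σ1 onset /n/, coda /d/ ok → licit
[lji.vpo] — σ1 onset /lj/ (2C), coda /∅/ ok; σ2 onset /vp/ (2C), coda /∅/ ok → licit
[ppe.la] — σ1 onset /pp/ (2C), coda /∅/ ok; σ2 onset /l/, coda /∅/ ok → licit
[nje] — violates constraint 2: contains banned sequence /nj/ → illicit
[avf] — σ1 onset /∅/, coda /vf/ (2C) ok → licit
[kfed.nno] — σ1 onset /kf/ (2C), coda /d/ ok; σ2 onset /nn/ (2C), coda /∅/ ok → licit
[kov] — σ1 onset /k/, coda /v/ ok → licit
[ledf.klo] — σ1 onset /l/, coda /df/ (2C) ok; σ2 onset /kl/ (2C), coda /∅/ ok → licit
Licit: [nod], [lji.vpo], [ppe.la], [avf], [kfed.nno], [kov], [ledf.klo] → 7.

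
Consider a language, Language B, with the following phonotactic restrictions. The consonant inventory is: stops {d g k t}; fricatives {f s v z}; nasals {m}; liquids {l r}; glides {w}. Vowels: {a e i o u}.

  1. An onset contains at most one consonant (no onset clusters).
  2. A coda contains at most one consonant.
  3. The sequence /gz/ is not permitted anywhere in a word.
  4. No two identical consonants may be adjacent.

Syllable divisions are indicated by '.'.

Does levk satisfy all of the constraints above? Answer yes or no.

no

levk — violates constraint 2: syllable 1 coda /vk/ has 2 consonants (> 1) → phonotactically illegal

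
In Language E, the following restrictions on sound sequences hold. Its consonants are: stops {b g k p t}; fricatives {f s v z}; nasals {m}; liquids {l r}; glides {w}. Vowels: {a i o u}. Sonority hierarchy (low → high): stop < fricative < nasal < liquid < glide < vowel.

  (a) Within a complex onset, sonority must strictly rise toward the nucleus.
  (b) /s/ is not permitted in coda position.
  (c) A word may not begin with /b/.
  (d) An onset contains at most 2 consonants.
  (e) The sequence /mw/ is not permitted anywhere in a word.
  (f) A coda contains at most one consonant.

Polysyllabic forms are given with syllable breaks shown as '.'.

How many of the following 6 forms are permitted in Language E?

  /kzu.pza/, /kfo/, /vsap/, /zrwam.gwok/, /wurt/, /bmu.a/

2

/kzu.pza/ — σ1 onset /kz/ (1→2 rises), coda /∅/ ok; σ2 onset /pz/ (1→2 rises), coda /∅/ ok → permitted
/kfo/ — σ1 onset /kf/ (1→2 rises), coda /∅/ ok → permitted
/vsap/ — violates constraint (a): syllable 1 onset /vs/: /v/ (fricative, 2) → /s/ (fricative, 2) does not rise → not permitted
/zrwam.gwok/ — violates constraint (d): syllable 1 onset /zrw/ has 3 consonants (> 2) → not permitted
/wurt/ — violates constraint (f): syllable 1 coda /rt/ has 2 consonants (> 1) → not permitted
/bmu.a/ — violates constraint (c): word begins with /b/ → not permitted
Permitted: /kzu.pza/, /kfo/ → 2.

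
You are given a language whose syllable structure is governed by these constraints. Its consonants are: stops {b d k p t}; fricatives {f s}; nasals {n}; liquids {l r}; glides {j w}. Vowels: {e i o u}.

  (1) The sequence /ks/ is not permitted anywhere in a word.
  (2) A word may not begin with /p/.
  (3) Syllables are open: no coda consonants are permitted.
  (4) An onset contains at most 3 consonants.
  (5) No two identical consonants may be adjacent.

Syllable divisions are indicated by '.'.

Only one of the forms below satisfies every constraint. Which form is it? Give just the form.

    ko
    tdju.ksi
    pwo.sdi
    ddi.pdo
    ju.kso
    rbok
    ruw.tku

ko — σ1 onset /k/, coda /∅/ ok → well-formed
tdju.ksi — violates constraint 1: contains banned sequence /ks/ → ill-formed
pwo.sdi — violates constraint 2: word begins with /p/ → ill-formed
ddi.pdo — violates constraint 5: adjacent identical consonants /dd/ → ill-formed
ju.kso — violates constraint 1: contains banned sequence /ks/ → ill-formed
rbok — violates constraint 3: syllable 1 coda /k/ has 1 consonant (> 0) → ill-formed
ruw.tku — violates constraint 3: syllable 1 coda /w/ has 1 consonant (> 0) → ill-formed

ko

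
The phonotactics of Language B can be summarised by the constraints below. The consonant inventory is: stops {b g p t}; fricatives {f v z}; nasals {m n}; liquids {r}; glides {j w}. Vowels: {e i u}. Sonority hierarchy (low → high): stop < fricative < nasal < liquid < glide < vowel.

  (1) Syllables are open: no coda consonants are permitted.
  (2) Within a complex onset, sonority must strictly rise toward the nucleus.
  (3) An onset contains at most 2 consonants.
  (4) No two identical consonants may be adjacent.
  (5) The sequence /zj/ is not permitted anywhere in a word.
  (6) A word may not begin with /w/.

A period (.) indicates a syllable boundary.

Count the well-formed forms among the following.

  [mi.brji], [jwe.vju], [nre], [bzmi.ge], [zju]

1

[mi.brji] — violates constraint 3: syllable 2 onset /brj/ has 3 consonants (> 2) → ill-formed
[jwe.vju] — violates constraint 2: syllable 1 onset /jw/: /j/ (glide, 5) → /w/ (glide, 5) does not rise → ill-formed
[nre] — σ1 onset /nr/ (3→4 rises), coda /∅/ ok → well-formed
[bzmi.ge] — violates constraint 3: syllable 1 onset /bzm/ has 3 consonants (> 2) → ill-formed
[zju] — violates constraint 5: contains banned sequence /zj/ → ill-formed
Well-formed: [nre] → 1.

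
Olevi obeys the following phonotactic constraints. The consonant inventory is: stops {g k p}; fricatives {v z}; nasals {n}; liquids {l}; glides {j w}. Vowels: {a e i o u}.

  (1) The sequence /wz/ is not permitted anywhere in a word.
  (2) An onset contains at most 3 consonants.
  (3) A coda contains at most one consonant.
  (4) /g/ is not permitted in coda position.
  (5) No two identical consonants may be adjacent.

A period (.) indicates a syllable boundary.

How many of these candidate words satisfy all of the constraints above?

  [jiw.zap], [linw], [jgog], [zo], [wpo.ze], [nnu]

[jiw.zap] — violates constraint 1: contains banned sequence /wz/ → illicit
[linw] — violates constraint 3: syllable 1 coda /nw/ has 2 consonants (> 1) → illicit
[jgog] — violates constraint 4: syllable 1 coda contains /g/ → illicit
[zo] — σ1 onset /z/, coda /∅/ ok → licit
[wpo.ze] — σ1 onset /wp/ (2C), coda /∅/ ok; σ2 onset /z/, coda /∅/ ok → licit
[nnu] — violates constraint 5: adjacent identical consonants /nn/ → illicit
Licit: [zo], [wpo.ze] → 2.

2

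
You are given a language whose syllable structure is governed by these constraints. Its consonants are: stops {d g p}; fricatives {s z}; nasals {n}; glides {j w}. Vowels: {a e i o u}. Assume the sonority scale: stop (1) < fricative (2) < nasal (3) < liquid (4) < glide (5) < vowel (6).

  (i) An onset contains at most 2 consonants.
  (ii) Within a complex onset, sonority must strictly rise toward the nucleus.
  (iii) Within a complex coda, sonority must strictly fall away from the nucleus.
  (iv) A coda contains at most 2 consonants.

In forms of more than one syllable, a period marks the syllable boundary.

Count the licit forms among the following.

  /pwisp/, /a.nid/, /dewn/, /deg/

/pwisp/ — σ1 onset /pw/ (1→5 rises), coda /sp/ (2→1 falls) ok → licit
/a.nid/ — σ1 onset /∅/, coda /∅/ ok; σ2 onset /n/, coda /d/ ok → licit
/dewn/ — σ1 onset /d/, coda /wn/ (5→3 falls) ok → licit
/deg/ — σ1 onset /d/, coda /g/ ok → licit
Licit: /pwisp/, /a.nid/, /dewn/, /deg/ → 4.

4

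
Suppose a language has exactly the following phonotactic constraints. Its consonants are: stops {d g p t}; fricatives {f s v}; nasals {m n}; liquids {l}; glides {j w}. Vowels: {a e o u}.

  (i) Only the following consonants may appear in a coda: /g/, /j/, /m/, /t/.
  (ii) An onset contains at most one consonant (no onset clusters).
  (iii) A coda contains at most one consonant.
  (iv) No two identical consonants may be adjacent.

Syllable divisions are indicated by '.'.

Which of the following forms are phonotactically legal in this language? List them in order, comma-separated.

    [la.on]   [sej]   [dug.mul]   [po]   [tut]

[sej], [po], [tut]

[la.on] — violates constraint (i): syllable 2 coda contains /n/, which is not a licensed coda consonant → phonotactically illegal
[sej] — σ1 onset /s/, coda /j/ ok → phonotactically legal
[dug.mul] — violates constraint (i): syllable 2 coda contains /l/, which is not a licensed coda consonant → phonotactically illegal
[po] — σ1 onset /p/, coda /∅/ ok → phonotactically legal
[tut] — σ1 onset /t/, coda /t/ ok → phonotactically legal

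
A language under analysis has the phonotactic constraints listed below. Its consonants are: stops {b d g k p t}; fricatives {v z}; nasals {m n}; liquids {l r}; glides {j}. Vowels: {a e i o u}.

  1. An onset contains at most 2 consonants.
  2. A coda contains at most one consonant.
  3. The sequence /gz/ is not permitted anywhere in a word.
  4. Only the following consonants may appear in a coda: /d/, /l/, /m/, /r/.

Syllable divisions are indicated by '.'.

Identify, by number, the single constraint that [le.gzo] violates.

3

[le.gzo]: contains banned sequence /gz/.
This is a violation of constraint 3: "The sequence /gz/ is not permitted anywhere in a word."
The remaining constraints (1, 2, 4) are satisfied.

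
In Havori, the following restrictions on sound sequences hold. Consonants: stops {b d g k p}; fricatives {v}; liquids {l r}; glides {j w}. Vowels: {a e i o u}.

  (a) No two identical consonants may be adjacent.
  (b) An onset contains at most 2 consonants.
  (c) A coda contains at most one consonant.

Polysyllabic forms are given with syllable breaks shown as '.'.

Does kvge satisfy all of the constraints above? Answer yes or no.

kvge — violates constraint (b): syllable 1 onset /kvg/ has 3 consonants (> 2) → illicit

no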